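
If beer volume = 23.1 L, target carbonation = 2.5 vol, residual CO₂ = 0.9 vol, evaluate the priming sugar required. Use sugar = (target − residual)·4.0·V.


sugar = (2.5 − 0.9)·4.0·23.1

147.8400 g


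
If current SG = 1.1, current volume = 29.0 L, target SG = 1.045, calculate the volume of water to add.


V_water = V·((SG_curr − 1)/(SG_target − 1) − 1)
V_water = 29.0·((1.1 − 1)/(1.045 − 1) − 1)

35.4444 L


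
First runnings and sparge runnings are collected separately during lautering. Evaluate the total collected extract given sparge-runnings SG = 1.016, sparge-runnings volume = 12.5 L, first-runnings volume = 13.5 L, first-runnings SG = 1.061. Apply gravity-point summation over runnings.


total = Σ (SG_i − 1)·1000·V_i
first = (1.061 − 1)·1000·13.5 = 823.5000
sparge = (1.016 − 1)·1000·12.5 = 200.0000
total = 823.5000 + 200.0000

1023.5000 gravity·L


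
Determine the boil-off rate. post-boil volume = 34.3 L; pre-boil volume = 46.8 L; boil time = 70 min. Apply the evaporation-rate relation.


rate = (V_pre − V_post) / (t_min/60)
rate = (46.8 − 34.3) / (70/60)

10.7143 L/hr


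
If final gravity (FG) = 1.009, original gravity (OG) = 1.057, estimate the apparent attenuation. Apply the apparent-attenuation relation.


AA = (OG − FG)/(OG − 1) · 100
AA = (1.057 − 1.009)/(1.057 − 1) · 100

84.2105 %


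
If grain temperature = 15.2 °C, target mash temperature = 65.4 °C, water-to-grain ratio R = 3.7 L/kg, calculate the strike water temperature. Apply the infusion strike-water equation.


T_strike = (0.41/R)·(T_mash − T_grain) + T_mash
T_strike = (0.41/3.7)·(65.4 − 15.2) + 65.4

70.9627 °C


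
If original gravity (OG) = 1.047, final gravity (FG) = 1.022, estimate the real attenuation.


AA = (OG−FG)/(OG−1)·100;  RA = AA·0.8192
AA = (1.047 − 1.022)/(1.047 − 1)·100 = 53.1915
RA = 53.1915·0.8192

43.5745 %


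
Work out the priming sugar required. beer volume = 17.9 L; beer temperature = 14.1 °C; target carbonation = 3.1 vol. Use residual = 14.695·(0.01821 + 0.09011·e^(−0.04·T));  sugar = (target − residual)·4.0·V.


residual = 14.695·(0.01821 + 0.09011·e^(−0.04·14.1)) = 1.0210
sugar = (3.1 − 1.0210)·4.0·17.9

148.8598 g


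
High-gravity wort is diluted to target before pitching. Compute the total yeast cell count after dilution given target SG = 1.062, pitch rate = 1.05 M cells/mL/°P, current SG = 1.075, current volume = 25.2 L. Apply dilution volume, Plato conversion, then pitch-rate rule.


V_w = V·((SG_c−1)/(SG_t−1)−1);  °P = 259 − 259/SG_t;  cells = rate·(V+V_w)·°P
V_w = 25.2·((1.075−1)/(1.062−1)−1) = 5.2839
V_final = 25.2 + 5.2839 = 30.4839
°P = 259 − 259/1.062 = 15.1205
cells = 1.05·30.4839·15.1205

483.9788 billion cells


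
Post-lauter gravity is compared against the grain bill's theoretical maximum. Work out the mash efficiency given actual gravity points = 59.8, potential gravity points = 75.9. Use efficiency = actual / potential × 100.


efficiency = 59.8 / 75.9 × 100

78.7879 %


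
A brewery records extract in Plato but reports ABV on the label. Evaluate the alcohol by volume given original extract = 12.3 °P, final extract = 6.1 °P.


SG = 259/(259 − P);  ABV = (OG − FG)·131.25
OG = 259/(259 − 12.3) = 1.0499
FG = 259/(259 − 6.1) = 1.0241
ABV = (1.0499 − 1.0241)·131.25

3.3781 % ABV


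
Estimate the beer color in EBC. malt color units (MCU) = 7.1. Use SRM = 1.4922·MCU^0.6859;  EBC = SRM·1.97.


SRM = 1.4922·7.1^0.6859 = 5.7241
EBC = 5.7241·1.97

11.2764 EBC


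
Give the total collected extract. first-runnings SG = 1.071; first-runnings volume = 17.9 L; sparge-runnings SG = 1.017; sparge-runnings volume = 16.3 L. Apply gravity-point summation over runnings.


total = Σ (SG_i − 1)·1000·V_i
first = (1.071 − 1)·1000·17.9 = 1270.9000
sparge = (1.017 − 1)·1000·16.3 = 277.1000
total = 1270.9000 + 277.1000

1548.0000 gravity·L


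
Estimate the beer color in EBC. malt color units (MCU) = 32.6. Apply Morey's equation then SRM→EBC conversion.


SRM = 1.4922·MCU^0.6859;  EBC = SRM·1.97
SRM = 1.4922·32.6^0.6859 = 16.2833
EBC = 16.2833·1.97

32.0781 EBC


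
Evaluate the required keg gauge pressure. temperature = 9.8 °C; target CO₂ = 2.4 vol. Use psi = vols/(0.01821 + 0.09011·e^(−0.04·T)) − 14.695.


psi = 2.4/(0.01821 + 0.09011·e^(−0.04·9.8)) − 14.695

15.6472 psi


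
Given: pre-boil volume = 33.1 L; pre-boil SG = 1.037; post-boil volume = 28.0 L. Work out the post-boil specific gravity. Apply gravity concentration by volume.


SG_post = 1 + (SG_pre − 1)·V_pre/V_post
pts_pre = (1.037 − 1)·1000 = 37.0000
pts_post = 37.0000·33.1/28.0 = 43.7393
SG_post = 1 + 43.7393/1000

1.0437


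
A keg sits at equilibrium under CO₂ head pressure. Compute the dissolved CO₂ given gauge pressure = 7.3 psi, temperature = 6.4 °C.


vols = (P + 14.695)·(0.01821 + 0.09011·e^(−0.04·T))
vols = (7.3 + 14.695)·(0.01821 + 0.09011·e^(−0.04·6.4))

1.9349 volumes


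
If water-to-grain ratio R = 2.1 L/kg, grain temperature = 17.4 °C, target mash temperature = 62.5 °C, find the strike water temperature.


T_strike = (0.41/R)·(T_mash − T_grain) + T_mash
T_strike = (0.41/2.1)·(62.5 − 17.4) + 62.5

71.3052 °C


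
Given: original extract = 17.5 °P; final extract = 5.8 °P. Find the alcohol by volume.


SG = 259/(259 − P);  ABV = (OG − FG)·131.25
OG = 259/(259 − 17.5) = 1.0725
FG = 259/(259 − 5.8) = 1.0229
ABV = (1.0725 − 1.0229)·131.25

6.5044 % ABV


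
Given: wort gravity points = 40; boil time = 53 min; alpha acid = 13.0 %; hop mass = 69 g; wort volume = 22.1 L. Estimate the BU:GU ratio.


U = 1.65·0.000125^(GP/1000)·(1−e^(−0.04t))/4.15;  IBU = (α/100)·m·U·1000/V;  BU:GU = IBU/GP
U = 1.65·0.000125^(40/1000)·(1−e^(−0.04·53))/4.15 = 0.2442
IBU = (13.0/100)·69·0.2442·1000/22.1 = 99.1242
BU:GU = 99.1242/40

2.4781


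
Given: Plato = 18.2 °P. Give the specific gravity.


SG = 259/(259 − P)
SG = 259/(259 − 18.2)

1.0756


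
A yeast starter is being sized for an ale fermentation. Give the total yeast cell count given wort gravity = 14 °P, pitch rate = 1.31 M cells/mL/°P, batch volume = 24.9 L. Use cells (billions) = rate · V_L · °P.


cells = 1.31 · 24.9 · 14

456.6660 billion cells


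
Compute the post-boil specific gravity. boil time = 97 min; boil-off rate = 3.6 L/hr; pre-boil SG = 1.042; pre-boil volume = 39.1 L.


V_post = V_pre − rate·(t/60);  SG_post = 1 + (SG_pre−1)·V_pre/V_post
V_post = 39.1 − 3.6·(97/60) = 33.2800
SG_post = 1 + (1.042 − 1)·39.1/33.2800

1.0493


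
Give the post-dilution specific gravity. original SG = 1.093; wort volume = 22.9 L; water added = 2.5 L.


SG_new = 1 + (SG_old − 1)·V_old/(V_old + V_water)
pts = (1.093 − 1)·1000·22.9/(22.9 + 2.5) = 83.8465
SG_new = 1 + 83.8465/1000

1.0838


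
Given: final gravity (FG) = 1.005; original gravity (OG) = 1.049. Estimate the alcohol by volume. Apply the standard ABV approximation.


ABV = (OG − FG) · 131.25
ABV = (1.049 − 1.005) · 131.25

5.7750 % ABV


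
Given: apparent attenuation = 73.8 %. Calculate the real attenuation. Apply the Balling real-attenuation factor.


RA = AA · 0.8192
RA = 73.8 · 0.8192

60.4570 %


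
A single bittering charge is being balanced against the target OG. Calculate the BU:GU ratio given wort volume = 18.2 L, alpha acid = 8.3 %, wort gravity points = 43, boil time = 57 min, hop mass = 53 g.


U = 1.65·0.000125^(GP/1000)·(1−e^(−0.04t))/4.15;  IBU = (α/100)·m·U·1000/V;  BU:GU = IBU/GP
U = 1.65·0.000125^(43/1000)·(1−e^(−0.04·57))/4.15 = 0.2425
IBU = (8.3/100)·53·0.2425·1000/18.2 = 58.6171
BU:GU = 58.6171/43

1.3632


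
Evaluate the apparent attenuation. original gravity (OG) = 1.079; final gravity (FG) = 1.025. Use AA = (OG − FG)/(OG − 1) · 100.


AA = (1.079 − 1.025)/(1.079 − 1) · 100

68.3544 %


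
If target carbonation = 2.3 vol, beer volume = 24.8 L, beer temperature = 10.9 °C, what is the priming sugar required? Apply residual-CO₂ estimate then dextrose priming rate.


residual = 14.695·(0.01821 + 0.09011·e^(−0.04·T));  sugar = (target − residual)·4.0·V
residual = 14.695·(0.01821 + 0.09011·e^(−0.04·10.9)) = 1.1238
sugar = (2.3 − 1.1238)·4.0·24.8

116.6765 g


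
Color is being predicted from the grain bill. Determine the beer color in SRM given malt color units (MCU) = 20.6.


SRM = 1.4922 · MCU^0.6859
SRM = 1.4922 · 20.6^0.6859

11.8853 SRM


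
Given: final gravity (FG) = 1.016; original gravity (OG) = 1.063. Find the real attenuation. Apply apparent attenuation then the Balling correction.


AA = (OG−FG)/(OG−1)·100;  RA = AA·0.8192
AA = (1.063 − 1.016)/(1.063 − 1)·100 = 74.6032
RA = 74.6032·0.8192

61.1149 %


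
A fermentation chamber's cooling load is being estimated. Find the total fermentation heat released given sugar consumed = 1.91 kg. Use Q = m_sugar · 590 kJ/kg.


Q = 1.91 · 590

1126.9000 kJ


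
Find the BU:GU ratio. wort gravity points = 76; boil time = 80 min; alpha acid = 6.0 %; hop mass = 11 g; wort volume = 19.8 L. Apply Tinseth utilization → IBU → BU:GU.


U = 1.65·0.000125^(GP/1000)·(1−e^(−0.04t))/4.15;  IBU = (α/100)·m·U·1000/V;  BU:GU = IBU/GP
U = 1.65·0.000125^(76/1000)·(1−e^(−0.04·80))/4.15 = 0.1926
IBU = (6.0/100)·11·0.1926·1000/19.8 = 6.4210
BU:GU = 6.4210/76

0.0845


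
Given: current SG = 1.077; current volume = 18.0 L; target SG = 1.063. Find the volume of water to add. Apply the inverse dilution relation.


V_water = V·((SG_curr − 1)/(SG_target − 1) − 1)
V_water = 18.0·((1.077 − 1)/(1.063 − 1) − 1)

4.0000 L


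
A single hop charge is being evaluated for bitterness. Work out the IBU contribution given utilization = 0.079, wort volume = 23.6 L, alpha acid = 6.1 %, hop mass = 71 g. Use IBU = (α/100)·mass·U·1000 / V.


IBU = (6.1/100)·71·0.079·1000 / 23.6

14.4978 IBU


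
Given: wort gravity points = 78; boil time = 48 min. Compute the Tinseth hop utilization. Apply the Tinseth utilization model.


U = 1.65·0.000125^(GP/1000) · (1 − e^(−0.04·t))/4.15
bigness = 1.65·0.000125^(78/1000) = 0.8185
boil_factor = (1 − e^(−0.04·48))/4.15 = 0.2056
U = 0.8185 · 0.2056

0.1683


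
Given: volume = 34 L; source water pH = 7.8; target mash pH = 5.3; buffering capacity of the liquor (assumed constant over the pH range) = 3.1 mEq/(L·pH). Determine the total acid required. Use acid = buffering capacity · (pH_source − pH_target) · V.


acid = 3.1 · (7.8 − 5.3) · 34

263.5000 mEq


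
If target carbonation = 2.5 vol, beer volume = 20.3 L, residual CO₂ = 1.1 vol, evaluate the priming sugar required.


sugar = (target − residual)·4.0·V
sugar = (2.5 − 1.1)·4.0·20.3

113.6800 g


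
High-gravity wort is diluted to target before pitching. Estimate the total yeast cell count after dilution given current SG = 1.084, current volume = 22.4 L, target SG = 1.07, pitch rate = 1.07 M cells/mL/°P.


V_w = V·((SG_c−1)/(SG_t−1)−1);  °P = 259 − 259/SG_t;  cells = rate·(V+V_w)·°P
V_w = 22.4·((1.084−1)/(1.07−1)−1) = 4.4800
V_final = 22.4 + 4.4800 = 26.8800
°P = 259 − 259/1.07 = 16.9439
cells = 1.07·26.8800·16.9439

487.3344 billion cells


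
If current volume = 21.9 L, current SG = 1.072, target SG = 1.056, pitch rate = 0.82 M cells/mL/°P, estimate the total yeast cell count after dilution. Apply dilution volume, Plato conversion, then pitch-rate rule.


V_w = V·((SG_c−1)/(SG_t−1)−1);  °P = 259 − 259/SG_t;  cells = rate·(V+V_w)·°P
V_w = 21.9·((1.072−1)/(1.056−1)−1) = 6.2571
V_final = 21.9 + 6.2571 = 28.1571
°P = 259 − 259/1.056 = 13.7348
cells = 0.82·28.1571·13.7348

317.1220 billion cells


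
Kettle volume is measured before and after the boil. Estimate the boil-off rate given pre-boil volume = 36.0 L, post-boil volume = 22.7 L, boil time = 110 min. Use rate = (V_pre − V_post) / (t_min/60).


rate = (36.0 − 22.7) / (110/60)

7.2545 L/hr


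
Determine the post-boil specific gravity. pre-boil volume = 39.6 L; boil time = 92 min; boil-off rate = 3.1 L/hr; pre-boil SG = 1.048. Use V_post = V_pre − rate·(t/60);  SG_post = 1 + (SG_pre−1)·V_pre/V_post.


V_post = 39.6 − 3.1·(92/60) = 34.8467
SG_post = 1 + (1.048 − 1)·39.6/34.8467

1.0545


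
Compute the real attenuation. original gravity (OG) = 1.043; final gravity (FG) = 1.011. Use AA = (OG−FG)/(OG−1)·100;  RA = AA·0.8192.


AA = (1.043 − 1.011)/(1.043 − 1)·100 = 74.4186
RA = 74.4186·0.8192

60.9637 %


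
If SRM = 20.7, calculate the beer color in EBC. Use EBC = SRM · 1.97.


EBC = 20.7 · 1.97

40.7790 EBC


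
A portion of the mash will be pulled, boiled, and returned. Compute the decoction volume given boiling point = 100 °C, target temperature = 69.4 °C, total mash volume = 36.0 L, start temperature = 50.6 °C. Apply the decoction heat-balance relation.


V_dec = V_total·(T_target − T_start)/(T_boil − T_start)
V_dec = 36.0·(69.4 − 50.6)/(100 − 50.6)

13.7004 L


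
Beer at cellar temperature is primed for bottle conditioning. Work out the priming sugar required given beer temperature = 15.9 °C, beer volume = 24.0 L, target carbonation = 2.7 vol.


residual = 14.695·(0.01821 + 0.09011·e^(−0.04·T));  sugar = (target − residual)·4.0·V
residual = 14.695·(0.01821 + 0.09011·e^(−0.04·15.9)) = 0.9686
sugar = (2.7 − 0.9686)·4.0·24.0

166.2127 g


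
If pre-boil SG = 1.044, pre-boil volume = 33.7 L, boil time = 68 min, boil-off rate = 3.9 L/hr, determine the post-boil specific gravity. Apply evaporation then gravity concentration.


V_post = V_pre − rate·(t/60);  SG_post = 1 + (SG_pre−1)·V_pre/V_post
V_post = 33.7 − 3.9·(68/60) = 29.2800
SG_post = 1 + (1.044 − 1)·33.7/29.2800

1.0506


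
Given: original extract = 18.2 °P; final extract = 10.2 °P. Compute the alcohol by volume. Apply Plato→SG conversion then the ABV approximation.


SG = 259/(259 − P);  ABV = (OG − FG)·131.25
OG = 259/(259 − 18.2) = 1.0756
FG = 259/(259 − 10.2) = 1.0410
ABV = (1.0756 − 1.0410)·131.25

4.5392 % ABV


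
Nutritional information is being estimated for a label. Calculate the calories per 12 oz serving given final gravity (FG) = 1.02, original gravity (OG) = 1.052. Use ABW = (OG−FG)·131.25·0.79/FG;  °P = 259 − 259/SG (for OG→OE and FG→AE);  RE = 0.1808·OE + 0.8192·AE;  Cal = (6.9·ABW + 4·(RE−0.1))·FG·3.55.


ABW = (1.052 − 1.02)·131.25·0.79/1.02 = 3.2529
OE = 259 − 259/1.052 = 12.8023 °P
AE = 259 − 259/1.02 = 5.0784 °P
RE = 0.1808·12.8023 + 0.8192·5.0784 = 6.4749 °P
Cal = (6.9·3.2529 + 4·(6.4749−0.1))·1.02·3.55

173.6085 kcal


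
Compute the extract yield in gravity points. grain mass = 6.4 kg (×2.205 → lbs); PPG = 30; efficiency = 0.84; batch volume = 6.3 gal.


points = lbs × PPG × eff / vol
lbs = 6.4 × 2.205 = 14.1120
points = 14.1120 × 30 × 0.84 / 6.3

56.4480 points


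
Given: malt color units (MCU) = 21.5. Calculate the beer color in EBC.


SRM = 1.4922·MCU^0.6859;  EBC = SRM·1.97
SRM = 1.4922·21.5^0.6859 = 12.2390
EBC = 12.2390·1.97

24.1109 EBC


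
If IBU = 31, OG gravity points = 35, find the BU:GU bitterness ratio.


BU:GU = IBU / OG_points
BU:GU = 31 / 35

0.8857


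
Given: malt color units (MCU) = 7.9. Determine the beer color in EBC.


SRM = 1.4922·MCU^0.6859;  EBC = SRM·1.97
SRM = 1.4922·7.9^0.6859 = 6.1590
EBC = 6.1590·1.97

12.1332 EBC


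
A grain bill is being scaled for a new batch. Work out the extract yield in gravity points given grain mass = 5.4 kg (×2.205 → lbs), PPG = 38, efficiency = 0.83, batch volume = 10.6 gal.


points = lbs × PPG × eff / vol
lbs = 5.4 × 2.205 = 11.9070
points = 11.9070 × 38 × 0.83 / 10.6

35.4289 points


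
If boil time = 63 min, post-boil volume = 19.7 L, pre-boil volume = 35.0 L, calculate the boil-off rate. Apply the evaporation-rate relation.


rate = (V_pre − V_post) / (t_min/60)
rate = (35.0 − 19.7) / (63/60)

14.5714 L/hr


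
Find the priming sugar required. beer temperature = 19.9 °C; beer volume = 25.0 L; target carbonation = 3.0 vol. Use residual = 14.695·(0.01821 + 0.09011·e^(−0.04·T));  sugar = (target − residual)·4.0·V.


residual = 14.695·(0.01821 + 0.09011·e^(−0.04·19.9)) = 0.8650
sugar = (3.0 − 0.8650)·4.0·25.0

213.5033 g


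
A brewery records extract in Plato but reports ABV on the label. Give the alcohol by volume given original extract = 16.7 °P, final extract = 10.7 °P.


SG = 259/(259 − P);  ABV = (OG − FG)·131.25
OG = 259/(259 − 16.7) = 1.0689
FG = 259/(259 − 10.7) = 1.0431
ABV = (1.0689 − 1.0431)·131.25

3.3902 % ABV


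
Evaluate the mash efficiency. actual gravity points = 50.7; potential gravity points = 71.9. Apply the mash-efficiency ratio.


efficiency = actual / potential × 100
efficiency = 50.7 / 71.9 × 100

70.5146 %


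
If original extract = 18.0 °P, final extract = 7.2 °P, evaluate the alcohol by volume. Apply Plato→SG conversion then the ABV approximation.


SG = 259/(259 − P);  ABV = (OG − FG)·131.25
OG = 259/(259 − 18.0) = 1.0747
FG = 259/(259 − 7.2) = 1.0286
ABV = (1.0747 − 1.0286)·131.25

6.0499 % ABV


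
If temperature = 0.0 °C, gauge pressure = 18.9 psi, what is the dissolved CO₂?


vols = (P + 14.695)·(0.01821 + 0.09011·e^(−0.04·T))
vols = (18.9 + 14.695)·(0.01821 + 0.09011·e^(−0.04·0.0))

3.6390 volumes


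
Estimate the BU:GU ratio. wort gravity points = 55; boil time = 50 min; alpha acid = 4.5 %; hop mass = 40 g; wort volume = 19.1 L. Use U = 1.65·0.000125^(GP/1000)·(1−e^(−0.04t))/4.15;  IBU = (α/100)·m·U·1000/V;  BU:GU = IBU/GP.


U = 1.65·0.000125^(55/1000)·(1−e^(−0.04·50))/4.15 = 0.2097
IBU = (4.5/100)·40·0.2097·1000/19.1 = 19.7630
BU:GU = 19.7630/55

0.3593


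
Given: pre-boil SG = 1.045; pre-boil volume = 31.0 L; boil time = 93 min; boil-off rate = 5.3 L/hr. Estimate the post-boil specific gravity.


V_post = V_pre − rate·(t/60);  SG_post = 1 + (SG_pre−1)·V_pre/V_post
V_post = 31.0 − 5.3·(93/60) = 22.7850
SG_post = 1 + (1.045 − 1)·31.0/22.7850

1.0612


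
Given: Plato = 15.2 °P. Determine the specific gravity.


SG = 259/(259 − P)
SG = 259/(259 − 15.2)

1.0623


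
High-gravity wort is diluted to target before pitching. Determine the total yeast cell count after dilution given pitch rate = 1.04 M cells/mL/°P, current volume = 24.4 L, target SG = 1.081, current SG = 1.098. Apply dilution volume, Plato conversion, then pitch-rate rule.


V_w = V·((SG_c−1)/(SG_t−1)−1);  °P = 259 − 259/SG_t;  cells = rate·(V+V_w)·°P
V_w = 24.4·((1.098−1)/(1.081−1)−1) = 5.1210
V_final = 24.4 + 5.1210 = 29.5210
°P = 259 − 259/1.081 = 19.4070
cells = 1.04·29.5210·19.4070

595.8313 billion cells


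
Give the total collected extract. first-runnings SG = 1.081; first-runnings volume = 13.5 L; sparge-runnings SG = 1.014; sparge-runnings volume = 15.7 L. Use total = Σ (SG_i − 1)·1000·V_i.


first = (1.081 − 1)·1000·13.5 = 1093.5000
sparge = (1.014 − 1)·1000·15.7 = 219.8000
total = 1093.5000 + 219.8000

1313.3000 gravity·L


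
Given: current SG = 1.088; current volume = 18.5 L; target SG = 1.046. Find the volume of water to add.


V_water = V·((SG_curr − 1)/(SG_target − 1) − 1)
V_water = 18.5·((1.088 − 1)/(1.046 − 1) − 1)

16.8913 L


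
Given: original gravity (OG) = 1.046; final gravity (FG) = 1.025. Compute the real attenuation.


AA = (OG−FG)/(OG−1)·100;  RA = AA·0.8192
AA = (1.046 − 1.025)/(1.046 − 1)·100 = 45.6522
RA = 45.6522·0.8192

37.3983 %


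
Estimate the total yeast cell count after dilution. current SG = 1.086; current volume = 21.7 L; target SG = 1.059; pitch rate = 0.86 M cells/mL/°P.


V_w = V·((SG_c−1)/(SG_t−1)−1);  °P = 259 − 259/SG_t;  cells = rate·(V+V_w)·°P
V_w = 21.7·((1.086−1)/(1.059−1)−1) = 9.9305
V_final = 21.7 + 9.9305 = 31.6305
°P = 259 − 259/1.059 = 14.4297
cells = 0.86·31.6305·14.4297

392.5188 billion cells


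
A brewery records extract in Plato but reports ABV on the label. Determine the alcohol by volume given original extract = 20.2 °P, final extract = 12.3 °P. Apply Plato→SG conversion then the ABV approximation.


SG = 259/(259 − P);  ABV = (OG − FG)·131.25
OG = 259/(259 − 20.2) = 1.0846
FG = 259/(259 − 12.3) = 1.0499
ABV = (1.0846 − 1.0499)·131.25

4.5585 % ABV


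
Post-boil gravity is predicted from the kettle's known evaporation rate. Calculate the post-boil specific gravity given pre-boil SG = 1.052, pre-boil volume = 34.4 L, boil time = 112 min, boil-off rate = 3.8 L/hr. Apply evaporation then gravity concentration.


V_post = V_pre − rate·(t/60);  SG_post = 1 + (SG_pre−1)·V_pre/V_post
V_post = 34.4 − 3.8·(112/60) = 27.3067
SG_post = 1 + (1.052 − 1)·34.4/27.3067

1.0655


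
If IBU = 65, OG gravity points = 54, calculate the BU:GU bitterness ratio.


BU:GU = IBU / OG_points
BU:GU = 65 / 54

1.2037


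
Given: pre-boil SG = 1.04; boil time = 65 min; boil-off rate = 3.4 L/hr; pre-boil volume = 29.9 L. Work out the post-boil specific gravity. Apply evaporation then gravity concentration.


V_post = V_pre − rate·(t/60);  SG_post = 1 + (SG_pre−1)·V_pre/V_post
V_post = 29.9 − 3.4·(65/60) = 26.2167
SG_post = 1 + (1.04 − 1)·29.9/26.2167

1.0456


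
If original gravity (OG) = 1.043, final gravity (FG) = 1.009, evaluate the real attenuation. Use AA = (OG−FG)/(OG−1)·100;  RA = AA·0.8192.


AA = (1.043 − 1.009)/(1.043 − 1)·100 = 79.0698
RA = 79.0698·0.8192

64.7740 %


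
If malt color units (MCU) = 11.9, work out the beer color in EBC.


SRM = 1.4922·MCU^0.6859;  EBC = SRM·1.97
SRM = 1.4922·11.9^0.6859 = 8.1573
EBC = 8.1573·1.97

16.0698 EBC


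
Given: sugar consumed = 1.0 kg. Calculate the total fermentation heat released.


Q = m_sugar · 590 kJ/kg
Q = 1.0 · 590

590.0000 kJ


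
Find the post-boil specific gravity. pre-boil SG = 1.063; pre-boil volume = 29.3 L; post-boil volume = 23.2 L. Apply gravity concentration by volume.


SG_post = 1 + (SG_pre − 1)·V_pre/V_post
pts_pre = (1.063 − 1)·1000 = 63.0000
pts_post = 63.0000·29.3/23.2 = 79.5647
SG_post = 1 + 79.5647/1000

1.0796


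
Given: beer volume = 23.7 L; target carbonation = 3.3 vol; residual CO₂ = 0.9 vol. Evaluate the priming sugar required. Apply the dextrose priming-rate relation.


sugar = (target − residual)·4.0·V
sugar = (3.3 − 0.9)·4.0·23.7

227.5200 g


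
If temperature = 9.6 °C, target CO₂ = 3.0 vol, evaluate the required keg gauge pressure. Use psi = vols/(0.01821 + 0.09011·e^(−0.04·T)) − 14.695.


psi = 3.0/(0.01821 + 0.09011·e^(−0.04·9.6)) − 14.695

22.9997 psi


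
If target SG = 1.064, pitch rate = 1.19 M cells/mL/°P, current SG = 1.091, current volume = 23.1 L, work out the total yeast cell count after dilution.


V_w = V·((SG_c−1)/(SG_t−1)−1);  °P = 259 − 259/SG_t;  cells = rate·(V+V_w)·°P
V_w = 23.1·((1.091−1)/(1.064−1)−1) = 9.7453
V_final = 23.1 + 9.7453 = 32.8453
°P = 259 − 259/1.064 = 15.5789
cells = 1.19·32.8453·15.5789

608.9175 billion cells


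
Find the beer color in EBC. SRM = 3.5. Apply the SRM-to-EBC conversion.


EBC = SRM · 1.97
EBC = 3.5 · 1.97

6.8950 EBC


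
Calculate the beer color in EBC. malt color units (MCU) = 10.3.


SRM = 1.4922·MCU^0.6859;  EBC = SRM·1.97
SRM = 1.4922·10.3^0.6859 = 7.3881
EBC = 7.3881·1.97

14.5545 EBC


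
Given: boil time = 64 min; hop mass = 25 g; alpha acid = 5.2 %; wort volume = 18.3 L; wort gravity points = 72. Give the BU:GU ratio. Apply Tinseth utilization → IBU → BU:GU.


U = 1.65·0.000125^(GP/1000)·(1−e^(−0.04t))/4.15;  IBU = (α/100)·m·U·1000/V;  BU:GU = IBU/GP
U = 1.65·0.000125^(72/1000)·(1−e^(−0.04·64))/4.15 = 0.1921
IBU = (5.2/100)·25·0.1921·1000/18.3 = 13.6447
BU:GU = 13.6447/72

0.1895


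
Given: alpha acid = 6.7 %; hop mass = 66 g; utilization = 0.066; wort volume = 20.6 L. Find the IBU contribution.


IBU = (α/100)·mass·U·1000 / V
IBU = (6.7/100)·66·0.066·1000 / 20.6

14.1676 IBU


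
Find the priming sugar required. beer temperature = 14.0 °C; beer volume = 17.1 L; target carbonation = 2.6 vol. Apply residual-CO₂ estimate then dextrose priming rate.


residual = 14.695·(0.01821 + 0.09011·e^(−0.04·T));  sugar = (target − residual)·4.0·V
residual = 14.695·(0.01821 + 0.09011·e^(−0.04·14.0)) = 1.0240
sugar = (2.6 − 1.0240)·4.0·17.1

107.8003 g


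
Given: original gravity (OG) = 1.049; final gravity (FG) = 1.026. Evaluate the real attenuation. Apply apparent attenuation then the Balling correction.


AA = (OG−FG)/(OG−1)·100;  RA = AA·0.8192
AA = (1.049 − 1.026)/(1.049 − 1)·100 = 46.9388
RA = 46.9388·0.8192

38.4522 %


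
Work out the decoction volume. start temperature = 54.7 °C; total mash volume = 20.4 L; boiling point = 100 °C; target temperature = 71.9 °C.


V_dec = V_total·(T_target − T_start)/(T_boil − T_start)
V_dec = 20.4·(71.9 − 54.7)/(100 − 54.7)

7.7457 L


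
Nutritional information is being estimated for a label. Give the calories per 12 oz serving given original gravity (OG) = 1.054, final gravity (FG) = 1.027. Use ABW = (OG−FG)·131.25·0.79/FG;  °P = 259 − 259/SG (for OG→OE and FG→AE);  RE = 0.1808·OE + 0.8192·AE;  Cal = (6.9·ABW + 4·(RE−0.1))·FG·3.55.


ABW = (1.054 − 1.027)·131.25·0.79/1.027 = 2.7260
OE = 259 − 259/1.054 = 13.2694 °P
AE = 259 − 259/1.027 = 6.8092 °P
RE = 0.1808·13.2694 + 0.8192·6.8092 = 7.9772 °P
Cal = (6.9·2.7260 + 4·(7.9772−0.1))·1.027·3.55

183.4513 kcal


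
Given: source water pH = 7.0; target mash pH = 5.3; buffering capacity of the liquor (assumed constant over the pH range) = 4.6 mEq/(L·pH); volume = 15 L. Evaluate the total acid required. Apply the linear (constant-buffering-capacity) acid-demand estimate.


acid = buffering capacity · (pH_source − pH_target) · V
acid = 4.6 · (7.0 − 5.3) · 15

117.3000 mEq


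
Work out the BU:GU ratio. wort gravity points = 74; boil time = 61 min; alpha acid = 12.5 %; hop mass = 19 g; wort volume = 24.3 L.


U = 1.65·0.000125^(GP/1000)·(1−e^(−0.04t))/4.15;  IBU = (α/100)·m·U·1000/V;  BU:GU = IBU/GP
U = 1.65·0.000125^(74/1000)·(1−e^(−0.04·61))/4.15 = 0.1866
IBU = (12.5/100)·19·0.1866·1000/24.3 = 18.2414
BU:GU = 18.2414/74

0.2465


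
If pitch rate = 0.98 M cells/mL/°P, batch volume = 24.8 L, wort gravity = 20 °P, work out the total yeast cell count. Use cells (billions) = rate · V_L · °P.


cells = 0.98 · 24.8 · 20

486.0800 billion cells


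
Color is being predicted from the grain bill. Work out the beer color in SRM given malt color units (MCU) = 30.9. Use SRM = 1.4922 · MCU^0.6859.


SRM = 1.4922 · 30.9^0.6859

15.6960 SRM


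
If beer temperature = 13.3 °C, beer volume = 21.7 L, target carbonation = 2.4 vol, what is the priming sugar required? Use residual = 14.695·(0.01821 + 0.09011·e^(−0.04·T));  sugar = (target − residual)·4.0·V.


residual = 14.695·(0.01821 + 0.09011·e^(−0.04·13.3)) = 1.0454
sugar = (2.4 − 1.0454)·4.0·21.7

117.5750 g


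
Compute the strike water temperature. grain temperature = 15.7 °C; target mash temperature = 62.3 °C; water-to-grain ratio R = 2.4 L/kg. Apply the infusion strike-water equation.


T_strike = (0.41/R)·(T_mash − T_grain) + T_mash
T_strike = (0.41/2.4)·(62.3 − 15.7) + 62.3

70.2608 °C


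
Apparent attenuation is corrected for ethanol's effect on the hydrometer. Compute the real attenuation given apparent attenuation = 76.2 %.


RA = AA · 0.8192
RA = 76.2 · 0.8192

62.4230 %


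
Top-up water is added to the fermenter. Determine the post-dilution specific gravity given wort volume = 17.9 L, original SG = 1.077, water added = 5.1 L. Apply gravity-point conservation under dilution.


SG_new = 1 + (SG_old − 1)·V_old/(V_old + V_water)
pts = (1.077 − 1)·1000·17.9/(17.9 + 5.1) = 59.9261
SG_new = 1 + 59.9261/1000

1.0599


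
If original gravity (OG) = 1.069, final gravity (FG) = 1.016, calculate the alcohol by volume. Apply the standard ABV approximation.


ABV = (OG − FG) · 131.25
ABV = (1.069 − 1.016) · 131.25

6.9562 % ABV


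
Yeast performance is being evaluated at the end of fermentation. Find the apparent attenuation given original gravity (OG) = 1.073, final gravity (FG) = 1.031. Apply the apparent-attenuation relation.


AA = (OG − FG)/(OG − 1) · 100
AA = (1.073 − 1.031)/(1.073 − 1) · 100

57.5342 %


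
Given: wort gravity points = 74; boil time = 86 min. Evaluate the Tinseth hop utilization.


U = 1.65·0.000125^(GP/1000) · (1 − e^(−0.04·t))/4.15
bigness = 1.65·0.000125^(74/1000) = 0.8485
boil_factor = (1 − e^(−0.04·86))/4.15 = 0.2332
U = 0.8485 · 0.2332

0.1979


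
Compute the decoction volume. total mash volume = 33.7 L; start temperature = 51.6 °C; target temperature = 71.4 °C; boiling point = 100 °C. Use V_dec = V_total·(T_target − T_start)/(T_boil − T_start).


V_dec = 33.7·(71.4 − 51.6)/(100 − 51.6)

13.7864 L


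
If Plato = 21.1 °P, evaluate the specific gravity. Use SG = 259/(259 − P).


SG = 259/(259 − 21.1)

1.0887


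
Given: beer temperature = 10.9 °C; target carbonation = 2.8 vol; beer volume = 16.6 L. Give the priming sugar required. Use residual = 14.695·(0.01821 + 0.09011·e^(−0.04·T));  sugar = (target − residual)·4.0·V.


residual = 14.695·(0.01821 + 0.09011·e^(−0.04·10.9)) = 1.1238
sugar = (2.8 − 1.1238)·4.0·16.6

111.2980 g


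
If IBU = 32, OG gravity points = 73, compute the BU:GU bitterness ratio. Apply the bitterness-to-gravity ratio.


BU:GU = IBU / OG_points
BU:GU = 32 / 73

0.4384


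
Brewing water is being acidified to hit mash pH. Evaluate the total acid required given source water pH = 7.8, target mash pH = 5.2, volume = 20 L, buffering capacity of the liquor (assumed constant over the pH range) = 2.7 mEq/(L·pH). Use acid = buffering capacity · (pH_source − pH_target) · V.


acid = 2.7 · (7.8 − 5.2) · 20

140.4000 mEq


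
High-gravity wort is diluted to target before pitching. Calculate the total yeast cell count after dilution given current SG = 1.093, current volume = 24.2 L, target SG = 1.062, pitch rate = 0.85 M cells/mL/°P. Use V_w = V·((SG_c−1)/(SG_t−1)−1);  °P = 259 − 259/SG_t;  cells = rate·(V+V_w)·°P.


V_w = 24.2·((1.093−1)/(1.062−1)−1) = 12.1000
V_final = 24.2 + 12.1000 = 36.3000
°P = 259 − 259/1.062 = 15.1205
cells = 0.85·36.3000·15.1205

466.5439 billion cells


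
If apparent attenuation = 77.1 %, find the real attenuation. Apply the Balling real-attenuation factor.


RA = AA · 0.8192
RA = 77.1 · 0.8192

63.1603 %


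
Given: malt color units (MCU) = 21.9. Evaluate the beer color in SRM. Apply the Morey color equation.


SRM = 1.4922 · MCU^0.6859
SRM = 1.4922 · 21.9^0.6859

12.3947 SRM


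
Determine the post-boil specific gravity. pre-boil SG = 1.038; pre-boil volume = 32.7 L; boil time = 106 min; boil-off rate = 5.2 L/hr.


V_post = V_pre − rate·(t/60);  SG_post = 1 + (SG_pre−1)·V_pre/V_post
V_post = 32.7 − 5.2·(106/60) = 23.5133
SG_post = 1 + (1.038 − 1)·32.7/23.5133

1.0528


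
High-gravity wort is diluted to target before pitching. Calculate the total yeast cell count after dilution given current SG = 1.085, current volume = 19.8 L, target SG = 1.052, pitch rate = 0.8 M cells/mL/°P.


V_w = V·((SG_c−1)/(SG_t−1)−1);  °P = 259 − 259/SG_t;  cells = rate·(V+V_w)·°P
V_w = 19.8·((1.085−1)/(1.052−1)−1) = 12.5654
V_final = 19.8 + 12.5654 = 32.3654
°P = 259 − 259/1.052 = 12.8023
cells = 0.8·32.3654·12.8023

331.4806 billion cells


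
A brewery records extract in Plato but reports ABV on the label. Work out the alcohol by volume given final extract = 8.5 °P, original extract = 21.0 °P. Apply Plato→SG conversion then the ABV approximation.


SG = 259/(259 − P);  ABV = (OG − FG)·131.25
OG = 259/(259 − 21.0) = 1.0882
FG = 259/(259 − 8.5) = 1.0339
ABV = (1.0882 − 1.0339)·131.25

7.1273 % ABV


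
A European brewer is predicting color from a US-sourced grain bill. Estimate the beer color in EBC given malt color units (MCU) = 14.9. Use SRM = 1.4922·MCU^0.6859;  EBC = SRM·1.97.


SRM = 1.4922·14.9^0.6859 = 9.5173
EBC = 9.5173·1.97

18.7492 EBC


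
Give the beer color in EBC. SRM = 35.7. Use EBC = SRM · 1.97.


EBC = 35.7 · 1.97

70.3290 EBC


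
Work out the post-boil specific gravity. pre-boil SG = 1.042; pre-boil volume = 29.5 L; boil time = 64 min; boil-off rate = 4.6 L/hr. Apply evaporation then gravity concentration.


V_post = V_pre − rate·(t/60);  SG_post = 1 + (SG_pre−1)·V_pre/V_post
V_post = 29.5 − 4.6·(64/60) = 24.5933
SG_post = 1 + (1.042 − 1)·29.5/24.5933

1.0504


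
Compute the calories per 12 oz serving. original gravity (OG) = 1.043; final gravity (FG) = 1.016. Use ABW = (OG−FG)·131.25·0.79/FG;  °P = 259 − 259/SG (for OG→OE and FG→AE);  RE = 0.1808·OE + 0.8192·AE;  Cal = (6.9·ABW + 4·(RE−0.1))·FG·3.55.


ABW = (1.043 − 1.016)·131.25·0.79/1.016 = 2.7555
OE = 259 − 259/1.043 = 10.6779 °P
AE = 259 − 259/1.016 = 4.0787 °P
RE = 0.1808·10.6779 + 0.8192·4.0787 = 5.2719 °P
Cal = (6.9·2.7555 + 4·(5.2719−0.1))·1.016·3.55

143.1907 kcal


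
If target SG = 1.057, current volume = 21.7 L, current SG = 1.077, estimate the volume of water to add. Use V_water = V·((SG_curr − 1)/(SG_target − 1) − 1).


V_water = 21.7·((1.077 − 1)/(1.057 − 1) − 1)

7.6140 L


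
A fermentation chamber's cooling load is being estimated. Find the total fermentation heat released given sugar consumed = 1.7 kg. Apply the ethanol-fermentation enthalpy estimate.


Q = m_sugar · 590 kJ/kg
Q = 1.7 · 590

1003.0000 kJ


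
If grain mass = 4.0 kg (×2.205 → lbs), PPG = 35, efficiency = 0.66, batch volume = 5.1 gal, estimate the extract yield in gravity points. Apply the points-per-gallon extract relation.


points = lbs × PPG × eff / vol
lbs = 4.0 × 2.205 = 8.8200
points = 8.8200 × 35 × 0.66 / 5.1

39.9494 points


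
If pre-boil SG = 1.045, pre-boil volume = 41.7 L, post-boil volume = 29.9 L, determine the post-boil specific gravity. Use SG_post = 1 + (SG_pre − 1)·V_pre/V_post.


pts_pre = (1.045 − 1)·1000 = 45.0000
pts_post = 45.0000·41.7/29.9 = 62.7592
SG_post = 1 + 62.7592/1000

1.0628


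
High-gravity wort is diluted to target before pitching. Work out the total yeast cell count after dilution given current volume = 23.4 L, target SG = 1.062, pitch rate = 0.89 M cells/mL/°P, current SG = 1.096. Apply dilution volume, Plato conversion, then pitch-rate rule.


V_w = V·((SG_c−1)/(SG_t−1)−1);  °P = 259 − 259/SG_t;  cells = rate·(V+V_w)·°P
V_w = 23.4·((1.096−1)/(1.062−1)−1) = 12.8323
V_final = 23.4 + 12.8323 = 36.2323
°P = 259 − 259/1.062 = 15.1205
cells = 0.89·36.2323·15.1205

487.5873 billion cells


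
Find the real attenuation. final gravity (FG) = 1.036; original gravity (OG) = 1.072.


AA = (OG−FG)/(OG−1)·100;  RA = AA·0.8192
AA = (1.072 − 1.036)/(1.072 − 1)·100 = 50.0000
RA = 50.0000·0.8192

40.9600 %


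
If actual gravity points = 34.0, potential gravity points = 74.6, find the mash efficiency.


efficiency = actual / potential × 100
efficiency = 34.0 / 74.6 × 100

45.5764 %


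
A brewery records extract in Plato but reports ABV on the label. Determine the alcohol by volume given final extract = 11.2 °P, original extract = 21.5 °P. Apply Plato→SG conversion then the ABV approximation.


SG = 259/(259 − P);  ABV = (OG − FG)·131.25
OG = 259/(259 − 21.5) = 1.0905
FG = 259/(259 − 11.2) = 1.0452
ABV = (1.0905 − 1.0452)·131.25

5.9494 % ABV


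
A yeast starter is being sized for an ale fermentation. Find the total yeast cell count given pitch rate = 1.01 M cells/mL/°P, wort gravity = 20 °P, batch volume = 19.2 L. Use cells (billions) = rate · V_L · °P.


cells = 1.01 · 19.2 · 20

387.8400 billion cells


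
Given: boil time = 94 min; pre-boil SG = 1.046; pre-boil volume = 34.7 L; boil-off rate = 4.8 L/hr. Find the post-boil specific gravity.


V_post = V_pre − rate·(t/60);  SG_post = 1 + (SG_pre−1)·V_pre/V_post
V_post = 34.7 − 4.8·(94/60) = 27.1800
SG_post = 1 + (1.046 − 1)·34.7/27.1800

1.0587


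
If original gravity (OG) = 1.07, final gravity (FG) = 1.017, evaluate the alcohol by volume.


ABV = (OG − FG) · 131.25
ABV = (1.07 − 1.017) · 131.25

6.9563 % ABV


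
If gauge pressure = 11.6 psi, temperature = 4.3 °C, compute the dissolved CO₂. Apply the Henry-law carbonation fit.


vols = (P + 14.695)·(0.01821 + 0.09011·e^(−0.04·T))
vols = (11.6 + 14.695)·(0.01821 + 0.09011·e^(−0.04·4.3))

2.4739 volumes


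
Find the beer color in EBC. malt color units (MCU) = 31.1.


SRM = 1.4922·MCU^0.6859;  EBC = SRM·1.97
SRM = 1.4922·31.1^0.6859 = 15.7656
EBC = 15.7656·1.97

31.0583 EBC


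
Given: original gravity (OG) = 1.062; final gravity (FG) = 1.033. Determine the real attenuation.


AA = (OG−FG)/(OG−1)·100;  RA = AA·0.8192
AA = (1.062 − 1.033)/(1.062 − 1)·100 = 46.7742
RA = 46.7742·0.8192

38.3174 %


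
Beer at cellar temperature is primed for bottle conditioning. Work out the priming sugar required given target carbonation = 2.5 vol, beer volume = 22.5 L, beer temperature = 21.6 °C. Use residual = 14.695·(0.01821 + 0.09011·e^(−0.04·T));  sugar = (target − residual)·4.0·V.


residual = 14.695·(0.01821 + 0.09011·e^(−0.04·21.6)) = 0.8257
sugar = (2.5 − 0.8257)·4.0·22.5

150.6874 g


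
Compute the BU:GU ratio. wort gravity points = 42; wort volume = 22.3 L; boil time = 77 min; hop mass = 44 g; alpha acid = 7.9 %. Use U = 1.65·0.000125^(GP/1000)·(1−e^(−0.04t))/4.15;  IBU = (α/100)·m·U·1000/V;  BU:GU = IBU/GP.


U = 1.65·0.000125^(42/1000)·(1−e^(−0.04·77))/4.15 = 0.2601
IBU = (7.9/100)·44·0.2601·1000/22.3 = 40.5367
BU:GU = 40.5367/42

0.9652


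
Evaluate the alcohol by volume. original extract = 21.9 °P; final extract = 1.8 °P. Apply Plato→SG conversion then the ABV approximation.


SG = 259/(259 − P);  ABV = (OG − FG)·131.25
OG = 259/(259 − 21.9) = 1.0924
FG = 259/(259 − 1.8) = 1.0070
ABV = (1.0924 − 1.0070)·131.25

11.2045 % ABV


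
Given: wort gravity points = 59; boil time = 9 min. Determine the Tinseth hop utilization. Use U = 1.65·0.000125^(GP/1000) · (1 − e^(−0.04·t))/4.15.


bigness = 1.65·0.000125^(59/1000) = 0.9710
boil_factor = (1 − e^(−0.04·9))/4.15 = 0.0728
U = 0.9710 · 0.0728

0.0707


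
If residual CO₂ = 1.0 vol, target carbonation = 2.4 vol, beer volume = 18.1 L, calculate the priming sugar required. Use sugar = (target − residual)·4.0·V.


sugar = (2.4 − 1.0)·4.0·18.1

101.3600 g


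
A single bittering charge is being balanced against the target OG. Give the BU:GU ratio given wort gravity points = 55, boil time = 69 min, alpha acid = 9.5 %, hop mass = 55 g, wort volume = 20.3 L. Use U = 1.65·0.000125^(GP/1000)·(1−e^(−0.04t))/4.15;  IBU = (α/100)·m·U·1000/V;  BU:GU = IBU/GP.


U = 1.65·0.000125^(55/1000)·(1−e^(−0.04·69))/4.15 = 0.2272
IBU = (9.5/100)·55·0.2272·1000/20.3 = 58.4737
BU:GU = 58.4737/55

1.0632


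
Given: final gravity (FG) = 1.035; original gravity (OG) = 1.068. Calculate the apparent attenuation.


AA = (OG − FG)/(OG − 1) · 100
AA = (1.068 − 1.035)/(1.068 − 1) · 100

48.5294 %
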